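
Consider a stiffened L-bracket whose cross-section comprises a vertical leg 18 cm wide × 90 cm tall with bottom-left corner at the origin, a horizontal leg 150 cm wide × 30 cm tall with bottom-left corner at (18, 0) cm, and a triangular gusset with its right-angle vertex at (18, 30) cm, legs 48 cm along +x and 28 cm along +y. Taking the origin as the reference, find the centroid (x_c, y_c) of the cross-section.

vertical leg: A = 18 × 90 = 1620.00, centroid at (9.00, 45.00).
horizontal leg: A = 150 × 30 = 4500.00, centroid at (93.00, 15.00).
gusset: A = ½·48·28 = 672.00, centroid at (34.00, 39.33).
ΣA = 6792.00 cm², ΣAx_c = 455928.00 cm³, ΣAy_c = 166832.00 cm³.
x_c = 455928.00/6792.00 = 67.13 cm; y_c = 166832.00/6792.00 = 24.56 cm.

x_c = 67.13 cm, y_c = 24.56 cm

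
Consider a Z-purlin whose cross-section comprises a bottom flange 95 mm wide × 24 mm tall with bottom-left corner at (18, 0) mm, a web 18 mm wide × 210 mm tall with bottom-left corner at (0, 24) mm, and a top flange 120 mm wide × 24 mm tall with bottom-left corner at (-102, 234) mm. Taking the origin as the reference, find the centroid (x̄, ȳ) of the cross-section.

bottom flange: A = 95 × 24 = 2280.00, centroid at (65.50, 12.00).
web: A = 18 × 210 = 3780.00, centroid at (9.00, 129.00).
top flange: A = 120 × 24 = 2880.00, centroid at (-42.00, 246.00).
ΣA = 8940.00 mm², ΣAx̄ = 62400.00 mm³, ΣAȳ = 1223460.00 mm³.
x̄ = 62400.00/8940.00 = 6.98 mm; ȳ = 1223460.00/8940.00 = 136.85 mm.

x̄ = 6.98 mm, ȳ = 136.85 mm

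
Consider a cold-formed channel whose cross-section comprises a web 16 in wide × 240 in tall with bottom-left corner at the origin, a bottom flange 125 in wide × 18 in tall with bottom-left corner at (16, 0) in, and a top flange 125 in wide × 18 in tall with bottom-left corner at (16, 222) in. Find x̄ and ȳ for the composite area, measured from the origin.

x̄ = 46.04 in, ȳ = 120.00 in

web: A = 16 × 240 = 3840.00, centroid at (8.00, 120.00).
bottom flange: A = 125 × 18 = 2250.00, centroid at (78.50, 9.00).
top flange: A = 125 × 18 = 2250.00, centroid at (78.50, 231.00).
ΣA = 8340.00 in²
ΣAx̄ = (3840.00)(8.00) + (2250.00)(78.50) + (2250.00)(78.50) = 383970.00 in³
ΣAȳ = (3840.00)(120.00) + (2250.00)(9.00) + (2250.00)(231.00) = 1000800.00 in³
x̄ = 383970.00 / 8340.00 = 46.04 in
ȳ = 1000800.00 / 8340.00 = 120.00 in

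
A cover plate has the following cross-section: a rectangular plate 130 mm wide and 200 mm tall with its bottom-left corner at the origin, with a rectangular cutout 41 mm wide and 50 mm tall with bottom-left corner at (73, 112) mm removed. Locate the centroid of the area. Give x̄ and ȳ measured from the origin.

x̄ = 62.56 mm, ȳ = 96.83 mm

Part | A | x̄ᵢ | ȳᵢ | A·x̄ᵢ | A·ȳᵢ
plate | 26000.00 | 65.00 | 100.00 | 1690000.00 | 2600000.00
hole | -2050.00 | 93.50 | 137.00 | -191675.00 | -280850.00
Σ | 23950.00 |  |  | 1498325.00 | 2319150.00
x̄ = 1498325.00 / 23950.00 = 62.56 mm
ȳ = 2319150.00 / 23950.00 = 96.83 mm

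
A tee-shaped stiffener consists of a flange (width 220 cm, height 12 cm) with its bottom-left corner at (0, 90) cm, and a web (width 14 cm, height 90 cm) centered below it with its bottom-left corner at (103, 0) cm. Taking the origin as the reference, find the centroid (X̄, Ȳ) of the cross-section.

X̄ = 110.00 cm, Ȳ = 79.52 cm

web: A = 14 × 90 = 1260.00, centroid at (110.00, 45.00).
flange: A = 220 × 12 = 2640.00, centroid at (110.00, 96.00).
ΣA = 3900.00 cm²
ΣAX̄ = (1260.00)(110.00) + (2640.00)(110.00) = 429000.00 cm³
ΣAȲ = (1260.00)(45.00) + (2640.00)(96.00) = 310140.00 cm³
X̄ = 429000.00 / 3900.00 = 110.00 cm
Ȳ = 310140.00 / 3900.00 = 79.52 cm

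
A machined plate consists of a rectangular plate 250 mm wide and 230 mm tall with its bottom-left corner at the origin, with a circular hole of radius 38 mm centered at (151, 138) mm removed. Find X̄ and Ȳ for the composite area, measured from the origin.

X̄ = 122.77 mm, Ȳ = 113.03 mm

Part | A | x̄ᵢ | ȳᵢ | A·x̄ᵢ | A·ȳᵢ
plate | 57500.00 | 125.00 | 115.00 | 7187500.00 | 6612500.00
hole | -4536.46 | 151.00 | 138.00 | -685005.43 | -626031.45
Σ | 52963.54 |  |  | 6502494.57 | 5986468.55
X̄ = 6502494.57 / 52963.54 = 122.77 mm
Ȳ = 5986468.55 / 52963.54 = 113.03 mm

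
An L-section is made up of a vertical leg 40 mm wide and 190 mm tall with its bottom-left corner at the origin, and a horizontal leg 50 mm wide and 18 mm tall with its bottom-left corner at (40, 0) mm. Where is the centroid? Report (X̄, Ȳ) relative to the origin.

vertical leg: A = 40 × 190 = 7600.00, centroid at (20.00, 95.00).
horizontal leg: A = 50 × 18 = 900.00, centroid at (65.00, 9.00).
ΣA = 8500.00 mm², ΣAX̄ = 210500.00 mm³, ΣAȲ = 730100.00 mm³.
X̄ = 210500.00/8500.00 = 24.76 mm; Ȳ = 730100.00/8500.00 = 85.89 mm.

X̄ = 24.76 mm, Ȳ = 85.89 mm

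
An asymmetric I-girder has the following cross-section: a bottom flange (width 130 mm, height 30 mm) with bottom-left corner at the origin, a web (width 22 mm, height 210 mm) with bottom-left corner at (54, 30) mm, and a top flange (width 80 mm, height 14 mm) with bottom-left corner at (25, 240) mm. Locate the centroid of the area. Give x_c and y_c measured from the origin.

x_c = 65.00 mm, y_c = 99.46 mm

bottom flange: A = 130 × 30 = 3900.00, centroid at (65.00, 15.00).
web: A = 22 × 210 = 4620.00, centroid at (65.00, 135.00).
top flange: A = 80 × 14 = 1120.00, centroid at (65.00, 247.00).
ΣA = 9640.00 mm², ΣAx_c = 626600.00 mm³, ΣAy_c = 958840.00 mm³.
x_c = 626600.00/9640.00 = 65.00 mm; y_c = 958840.00/9640.00 = 99.46 mm.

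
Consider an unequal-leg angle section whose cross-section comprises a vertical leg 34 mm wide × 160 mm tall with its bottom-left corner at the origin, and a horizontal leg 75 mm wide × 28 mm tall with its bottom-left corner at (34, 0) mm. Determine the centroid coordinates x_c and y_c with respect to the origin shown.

vertical leg: A = 34 × 160 = 5440.00, centroid at (17.00, 80.00).
horizontal leg: A = 75 × 28 = 2100.00, centroid at (71.50, 14.00).
ΣA = 7540.00 mm², ΣAx_c = 242630.00 mm³, ΣAy_c = 464600.00 mm³.
x_c = 242630.00/7540.00 = 32.18 mm; y_c = 464600.00/7540.00 = 61.62 mm.

x_c = 32.18 mm, y_c = 61.62 mm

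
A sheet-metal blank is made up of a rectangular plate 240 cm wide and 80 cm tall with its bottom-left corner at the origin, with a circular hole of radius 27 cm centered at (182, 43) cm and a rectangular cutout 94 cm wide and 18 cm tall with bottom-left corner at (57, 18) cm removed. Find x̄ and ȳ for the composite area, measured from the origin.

x̄ = 112.45 cm, ȳ = 40.99 cm

plate: A = 240 × 80 = 19200.00, centroid at (120.00, 40.00).
hole 1: A = −π·27² = -2290.22, centroid at (182.00, 43.00).
hole 2: A = −(94 × 18) = -1692.00, centroid at (104.00, 27.00).
ΣA = 15217.78 cm²
ΣAx̄ = (19200.00)(120.00) + (-2290.22)(182.00) + (-1692.00)(104.00) = 1711211.77 cm³
ΣAȳ = (19200.00)(40.00) + (-2290.22)(43.00) + (-1692.00)(27.00) = 623836.50 cm³
x̄ = 1711211.77 / 15217.78 = 112.45 cm
ȳ = 623836.50 / 15217.78 = 40.99 cm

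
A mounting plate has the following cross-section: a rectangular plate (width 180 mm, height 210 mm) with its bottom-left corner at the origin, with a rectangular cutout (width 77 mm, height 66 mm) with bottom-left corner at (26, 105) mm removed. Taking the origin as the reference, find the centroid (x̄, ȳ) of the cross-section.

plate: A = 180 × 210 = 37800.00, centroid at (90.00, 105.00).
hole: A = −(77 × 66) = -5082.00, centroid at (64.50, 138.00).
ΣA = 32718.00 mm²
ΣAx̄ = (37800.00)(90.00) + (-5082.00)(64.50) = 3074211.00 mm³
ΣAȳ = (37800.00)(105.00) + (-5082.00)(138.00) = 3267684.00 mm³
x̄ = 3074211.00 / 32718.00 = 93.96 mm
ȳ = 3267684.00 / 32718.00 = 99.87 mm

x̄ = 93.96 mm, ȳ = 99.87 mm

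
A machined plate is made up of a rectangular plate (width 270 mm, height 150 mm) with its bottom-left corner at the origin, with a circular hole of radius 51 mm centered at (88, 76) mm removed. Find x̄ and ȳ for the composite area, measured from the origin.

x̄ = 146.88 mm, ȳ = 74.75 mm

plate: A = 270 × 150 = 40500.00, centroid at (135.00, 75.00).
hole: A = −π·51² = -8171.28, centroid at (88.00, 76.00).
ΣA = 32328.72 mm²
ΣAx̄ = (40500.00)(135.00) + (-8171.28)(88.00) = 4748427.14 mm³
ΣAȳ = (40500.00)(75.00) + (-8171.28)(76.00) = 2416482.53 mm³
x̄ = 4748427.14 / 32328.72 = 146.88 mm
ȳ = 2416482.53 / 32328.72 = 74.75 mm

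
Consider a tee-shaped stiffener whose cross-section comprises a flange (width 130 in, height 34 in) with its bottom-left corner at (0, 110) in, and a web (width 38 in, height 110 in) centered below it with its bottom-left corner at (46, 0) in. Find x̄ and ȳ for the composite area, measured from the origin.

x̄ = 65.00 in, ȳ = 92.00 in

web: A = 38 × 110 = 4180.00, centroid at (65.00, 55.00).
flange: A = 130 × 34 = 4420.00, centroid at (65.00, 127.00).
ΣA = 8600.00 in², ΣAx̄ = 559000.00 in³, ΣAȳ = 791240.00 in³.
x̄ = 559000.00/8600.00 = 65.00 in; ȳ = 791240.00/8600.00 = 92.00 in.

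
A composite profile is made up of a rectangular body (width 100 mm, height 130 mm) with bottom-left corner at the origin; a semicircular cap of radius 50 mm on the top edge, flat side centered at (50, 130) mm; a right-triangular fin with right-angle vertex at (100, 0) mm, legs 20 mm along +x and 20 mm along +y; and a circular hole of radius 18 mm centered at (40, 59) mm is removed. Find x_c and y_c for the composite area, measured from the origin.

rectangular body: A = 100 × 130 = 13000.00, centroid at (50.00, 65.00).
semicircular top: A = ½π·50² = 3926.99, centroid at (50.00, 151.22).
triangular fin: A = ½·20·20 = 200.00, centroid at (106.67, 6.67).
hole: A = −π·18² = -1017.88, centroid at (40.00, 59.00).
ΣA = 16109.11 mm², ΣAx_c = 826967.83 mm³, ΣAy_c = 1380120.79 mm³.
x_c = 826967.83/16109.11 = 51.34 mm; y_c = 1380120.79/16109.11 = 85.67 mm.

x_c = 51.34 mm, y_c = 85.67 mm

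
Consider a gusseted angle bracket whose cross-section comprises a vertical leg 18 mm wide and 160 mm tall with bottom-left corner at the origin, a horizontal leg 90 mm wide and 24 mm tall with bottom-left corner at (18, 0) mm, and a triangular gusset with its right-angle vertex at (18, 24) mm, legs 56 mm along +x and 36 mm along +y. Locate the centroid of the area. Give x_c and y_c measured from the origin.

x_c = 32.90 mm, y_c = 48.38 mm

vertical leg: A = 18 × 160 = 2880.00, centroid at (9.00, 80.00).
horizontal leg: A = 90 × 24 = 2160.00, centroid at (63.00, 12.00).
gusset: A = ½·56·36 = 1008.00, centroid at (36.67, 36.00).
ΣA = 6048.00 mm², ΣAx_c = 198960.00 mm³, ΣAy_c = 292608.00 mm³.
x_c = 198960.00/6048.00 = 32.90 mm; y_c = 292608.00/6048.00 = 48.38 mm.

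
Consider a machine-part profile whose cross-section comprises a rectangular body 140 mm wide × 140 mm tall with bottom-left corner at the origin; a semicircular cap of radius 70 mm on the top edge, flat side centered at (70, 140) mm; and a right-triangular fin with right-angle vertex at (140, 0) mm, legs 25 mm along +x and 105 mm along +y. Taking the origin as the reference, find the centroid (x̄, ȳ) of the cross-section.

Part | A | x̄ᵢ | ȳᵢ | A·x̄ᵢ | A·ȳᵢ
rectangular body | 19600.00 | 70.00 | 70.00 | 1372000.00 | 1372000.00
semicircular top | 7696.90 | 70.00 | 169.71 | 538783.14 | 1306232.95
triangular fin | 1312.50 | 148.33 | 35.00 | 194687.50 | 45937.50
Σ | 28609.40 |  |  | 2105470.64 | 2724170.45
x̄ = 2105470.64 / 28609.40 = 73.59 mm
ȳ = 2724170.45 / 28609.40 = 95.22 mm

x̄ = 73.59 mm, ȳ = 95.22 mm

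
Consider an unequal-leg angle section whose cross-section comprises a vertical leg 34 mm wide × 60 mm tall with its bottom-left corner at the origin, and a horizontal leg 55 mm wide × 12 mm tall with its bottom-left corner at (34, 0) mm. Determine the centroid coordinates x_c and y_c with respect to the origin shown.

x_c = 27.88 mm, y_c = 24.13 mm

vertical leg: A = 34 × 60 = 2040.00, centroid at (17.00, 30.00).
horizontal leg: A = 55 × 12 = 660.00, centroid at (61.50, 6.00).
ΣA = 2700.00 mm²
ΣAx_c = (2040.00)(17.00) + (660.00)(61.50) = 75270.00 mm³
ΣAy_c = (2040.00)(30.00) + (660.00)(6.00) = 65160.00 mm³
x_c = 75270.00 / 2700.00 = 27.88 mm
y_c = 65160.00 / 2700.00 = 24.13 mm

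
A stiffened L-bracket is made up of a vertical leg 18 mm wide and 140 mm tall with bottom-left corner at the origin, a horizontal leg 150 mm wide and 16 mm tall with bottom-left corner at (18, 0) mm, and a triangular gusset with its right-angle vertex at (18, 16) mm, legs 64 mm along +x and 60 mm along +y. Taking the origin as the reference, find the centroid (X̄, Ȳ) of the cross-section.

X̄ = 46.99 mm, Ȳ = 38.70 mm

vertical leg: A = 18 × 140 = 2520.00, centroid at (9.00, 70.00).
horizontal leg: A = 150 × 16 = 2400.00, centroid at (93.00, 8.00).
gusset: A = ½·64·60 = 1920.00, centroid at (39.33, 36.00).
ΣA = 6840.00 mm², ΣAX̄ = 321400.00 mm³, ΣAȲ = 264720.00 mm³.
X̄ = 321400.00/6840.00 = 46.99 mm; Ȳ = 264720.00/6840.00 = 38.70 mm.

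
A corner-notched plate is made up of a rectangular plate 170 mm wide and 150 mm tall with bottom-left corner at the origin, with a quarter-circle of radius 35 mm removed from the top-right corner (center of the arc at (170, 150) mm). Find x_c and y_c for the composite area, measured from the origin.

x_c = 82.25 mm, y_c = 72.64 mm

plate: A = 170 × 150 = 25500.00, centroid at (85.00, 75.00).
removed quarter-circle: A = −¼π·35² = -962.11, centroid at (155.15, 135.15).
ΣA = 24537.89 mm², ΣAx_c = 2018232.50 mm³, ΣAy_c = 1782474.75 mm³.
x_c = 2018232.50/24537.89 = 82.25 mm; y_c = 1782474.75/24537.89 = 72.64 mm.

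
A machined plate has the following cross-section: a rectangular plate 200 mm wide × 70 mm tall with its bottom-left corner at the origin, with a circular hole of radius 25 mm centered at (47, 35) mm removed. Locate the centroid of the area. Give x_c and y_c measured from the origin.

plate: A = 200 × 70 = 14000.00, centroid at (100.00, 35.00).
hole: A = −π·25² = -1963.50, centroid at (47.00, 35.00).
ΣA = 12036.50 mm², ΣAx_c = 1307715.72 mm³, ΣAy_c = 421277.66 mm³.
x_c = 1307715.72/12036.50 = 108.65 mm; y_c = 421277.66/12036.50 = 35.00 mm.

x_c = 108.65 mm, y_c = 35.00 mm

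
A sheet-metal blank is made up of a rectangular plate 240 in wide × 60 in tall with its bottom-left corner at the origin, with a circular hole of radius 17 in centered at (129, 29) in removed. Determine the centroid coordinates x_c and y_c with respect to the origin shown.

plate: A = 240 × 60 = 14400.00, centroid at (120.00, 30.00).
hole: A = −π·17² = -907.92, centroid at (129.00, 29.00).
ΣA = 13492.08 in², ΣAx_c = 1610878.28 in³, ΣAy_c = 405670.31 in³.
x_c = 1610878.28/13492.08 = 119.39 in; y_c = 405670.31/13492.08 = 30.07 in.

x_c = 119.39 in, y_c = 30.07 in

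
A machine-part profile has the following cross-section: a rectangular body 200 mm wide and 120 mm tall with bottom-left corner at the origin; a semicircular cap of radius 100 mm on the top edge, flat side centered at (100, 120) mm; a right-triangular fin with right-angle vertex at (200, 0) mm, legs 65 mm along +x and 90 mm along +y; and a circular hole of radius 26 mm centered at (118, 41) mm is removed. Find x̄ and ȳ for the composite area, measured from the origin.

rectangular body: A = 200 × 120 = 24000.00, centroid at (100.00, 60.00).
semicircular top: A = ½π·100² = 15707.96, centroid at (100.00, 162.44).
triangular fin: A = ½·65·90 = 2925.00, centroid at (221.67, 30.00).
hole: A = −π·26² = -2123.72, centroid at (118.00, 41.00).
ΣA = 40509.25 mm²
ΣAx̄ = (24000.00)(100.00) + (15707.96)(100.00) + (2925.00)(221.67) + (-2123.72)(118.00) = 4368572.76 mm³
ΣAȳ = (24000.00)(60.00) + (15707.96)(162.44) + (2925.00)(30.00) + (-2123.72)(41.00) = 3992299.88 mm³
x̄ = 4368572.76 / 40509.25 = 107.84 mm
ȳ = 3992299.88 / 40509.25 = 98.55 mm

x̄ = 107.84 mm, ȳ = 98.55 mm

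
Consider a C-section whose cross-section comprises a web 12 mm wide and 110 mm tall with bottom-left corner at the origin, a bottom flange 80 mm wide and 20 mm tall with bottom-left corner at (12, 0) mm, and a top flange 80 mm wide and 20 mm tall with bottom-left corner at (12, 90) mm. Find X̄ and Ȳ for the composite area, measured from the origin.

X̄ = 38.57 mm, Ȳ = 55.00 mm

web: A = 12 × 110 = 1320.00, centroid at (6.00, 55.00).
bottom flange: A = 80 × 20 = 1600.00, centroid at (52.00, 10.00).
top flange: A = 80 × 20 = 1600.00, centroid at (52.00, 100.00).
ΣA = 4520.00 mm²
ΣAX̄ = (1320.00)(6.00) + (1600.00)(52.00) + (1600.00)(52.00) = 174320.00 mm³
ΣAȲ = (1320.00)(55.00) + (1600.00)(10.00) + (1600.00)(100.00) = 248600.00 mm³
X̄ = 174320.00 / 4520.00 = 38.57 mm
Ȳ = 248600.00 / 4520.00 = 55.00 mm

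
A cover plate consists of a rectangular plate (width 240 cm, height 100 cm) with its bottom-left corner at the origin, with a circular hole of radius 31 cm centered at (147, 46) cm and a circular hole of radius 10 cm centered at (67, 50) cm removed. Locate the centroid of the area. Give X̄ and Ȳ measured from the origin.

X̄ = 116.86 cm, Ȳ = 50.58 cm

plate: A = 240 × 100 = 24000.00, centroid at (120.00, 50.00).
hole 1: A = −π·31² = -3019.07, centroid at (147.00, 46.00).
hole 2: A = −π·10² = -314.16, centroid at (67.00, 50.00).
ΣA = 20666.77 cm², ΣAX̄ = 2415147.96 cm³, ΣAȲ = 1045414.79 cm³.
X̄ = 2415147.96/20666.77 = 116.86 cm; Ȳ = 1045414.79/20666.77 = 50.58 cm.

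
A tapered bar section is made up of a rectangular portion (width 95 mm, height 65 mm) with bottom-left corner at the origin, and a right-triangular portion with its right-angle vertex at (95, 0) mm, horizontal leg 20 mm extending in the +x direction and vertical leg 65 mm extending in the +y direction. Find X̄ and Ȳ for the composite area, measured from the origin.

X̄ = 52.66 mm, Ȳ = 31.47 mm

Part | A | x̄ᵢ | ȳᵢ | A·x̄ᵢ | A·ȳᵢ
rectangular portion | 6175.00 | 47.50 | 32.50 | 293312.50 | 200687.50
triangular portion | 650.00 | 101.67 | 21.67 | 66083.33 | 14083.33
Σ | 6825.00 |  |  | 359395.83 | 214770.83
X̄ = 359395.83 / 6825.00 = 52.66 mm
Ȳ = 214770.83 / 6825.00 = 31.47 mm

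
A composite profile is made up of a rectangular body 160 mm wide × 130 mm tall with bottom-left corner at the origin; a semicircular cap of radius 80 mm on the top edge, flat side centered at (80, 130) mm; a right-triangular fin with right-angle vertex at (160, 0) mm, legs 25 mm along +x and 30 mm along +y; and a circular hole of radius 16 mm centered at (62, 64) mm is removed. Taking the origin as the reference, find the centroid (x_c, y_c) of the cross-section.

rectangular body: A = 160 × 130 = 20800.00, centroid at (80.00, 65.00).
semicircular top: A = ½π·80² = 10053.10, centroid at (80.00, 163.95).
triangular fin: A = ½·25·30 = 375.00, centroid at (168.33, 10.00).
hole: A = −π·16² = -804.25, centroid at (62.00, 64.00).
ΣA = 30423.85 mm²
ΣAx_c = (20800.00)(80.00) + (10053.10)(80.00) + (375.00)(168.33) + (-804.25)(62.00) = 2481509.36 mm³
ΣAy_c = (20800.00)(65.00) + (10053.10)(163.95) + (375.00)(10.00) + (-804.25)(64.00) = 2952514.02 mm³
x_c = 2481509.36 / 30423.85 = 81.56 mm
y_c = 2952514.02 / 30423.85 = 97.05 mm

x_c = 81.56 mm, y_c = 97.05 mm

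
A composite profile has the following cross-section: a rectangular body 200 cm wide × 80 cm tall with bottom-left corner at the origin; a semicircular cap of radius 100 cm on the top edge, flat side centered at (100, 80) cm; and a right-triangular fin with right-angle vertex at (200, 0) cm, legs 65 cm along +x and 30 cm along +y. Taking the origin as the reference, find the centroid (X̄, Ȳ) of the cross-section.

X̄ = 103.63 cm, Ȳ = 78.73 cm

Part | A | x̄ᵢ | ȳᵢ | A·x̄ᵢ | A·ȳᵢ
rectangular body | 16000.00 | 100.00 | 40.00 | 1600000.00 | 640000.00
semicircular top | 15707.96 | 100.00 | 122.44 | 1570796.33 | 1923303.73
triangular fin | 975.00 | 221.67 | 10.00 | 216125.00 | 9750.00
Σ | 32682.96 |  |  | 3386921.33 | 2573053.73
X̄ = 3386921.33 / 32682.96 = 103.63 cm
Ȳ = 2573053.73 / 32682.96 = 78.73 cm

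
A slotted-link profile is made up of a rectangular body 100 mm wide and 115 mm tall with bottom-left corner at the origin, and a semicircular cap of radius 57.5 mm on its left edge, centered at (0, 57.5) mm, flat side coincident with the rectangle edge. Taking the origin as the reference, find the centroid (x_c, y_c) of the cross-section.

Part | A | x̄ᵢ | ȳᵢ | A·x̄ᵢ | A·ȳᵢ
rectangular body | 11500.00 | 50.00 | 57.50 | 575000.00 | 661250.00
semicircular end | 5193.45 | -24.40 | 57.50 | -126739.58 | 298623.11
Σ | 16693.45 |  |  | 448260.42 | 959873.11
x_c = 448260.42 / 16693.45 = 26.85 mm
y_c = 959873.11 / 16693.45 = 57.50 mm

x_c = 26.85 mm, y_c = 57.50 mm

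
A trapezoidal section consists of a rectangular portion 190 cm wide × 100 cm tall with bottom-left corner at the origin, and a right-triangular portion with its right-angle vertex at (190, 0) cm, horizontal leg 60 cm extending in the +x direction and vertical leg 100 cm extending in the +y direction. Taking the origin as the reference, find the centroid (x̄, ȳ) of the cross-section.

x̄ = 110.68 cm, ȳ = 47.73 cm

Part | A | x̄ᵢ | ȳᵢ | A·x̄ᵢ | A·ȳᵢ
rectangular portion | 19000.00 | 95.00 | 50.00 | 1805000.00 | 950000.00
triangular portion | 3000.00 | 210.00 | 33.33 | 630000.00 | 100000.00
Σ | 22000.00 |  |  | 2435000.00 | 1050000.00
x̄ = 2435000.00 / 22000.00 = 110.68 cm
ȳ = 1050000.00 / 22000.00 = 47.73 cm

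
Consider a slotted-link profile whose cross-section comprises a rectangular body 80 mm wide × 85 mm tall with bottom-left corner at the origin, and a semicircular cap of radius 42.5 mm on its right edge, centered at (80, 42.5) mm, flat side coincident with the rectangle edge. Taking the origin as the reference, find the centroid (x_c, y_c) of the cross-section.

rectangular body: A = 80 × 85 = 6800.00, centroid at (40.00, 42.50).
semicircular end: A = ½π·42.5² = 2837.25, centroid at (98.04, 42.50).
ΣA = 9637.25 mm², ΣAx_c = 550157.15 mm³, ΣAy_c = 409583.16 mm³.
x_c = 550157.15/9637.25 = 57.09 mm; y_c = 409583.16/9637.25 = 42.50 mm.

x_c = 57.09 mm, y_c = 42.50 mm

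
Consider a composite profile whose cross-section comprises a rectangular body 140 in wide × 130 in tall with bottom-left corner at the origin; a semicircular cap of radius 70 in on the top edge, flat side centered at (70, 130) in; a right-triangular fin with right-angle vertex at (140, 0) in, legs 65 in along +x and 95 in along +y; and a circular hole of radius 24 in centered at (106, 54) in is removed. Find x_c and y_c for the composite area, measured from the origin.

Part | A | x̄ᵢ | ȳᵢ | A·x̄ᵢ | A·ȳᵢ
rectangular body | 18200.00 | 70.00 | 65.00 | 1274000.00 | 1183000.00
semicircular top | 7696.90 | 70.00 | 159.71 | 538783.14 | 1229263.93
triangular fin | 3087.50 | 161.67 | 31.67 | 499145.83 | 97770.83
hole | -1809.56 | 106.00 | 54.00 | -191813.08 | -97716.10
Σ | 27174.84 |  |  | 2120115.89 | 2412318.66
x_c = 2120115.89 / 27174.84 = 78.02 in
y_c = 2412318.66 / 27174.84 = 88.77 in

x_c = 78.02 in, y_c = 88.77 in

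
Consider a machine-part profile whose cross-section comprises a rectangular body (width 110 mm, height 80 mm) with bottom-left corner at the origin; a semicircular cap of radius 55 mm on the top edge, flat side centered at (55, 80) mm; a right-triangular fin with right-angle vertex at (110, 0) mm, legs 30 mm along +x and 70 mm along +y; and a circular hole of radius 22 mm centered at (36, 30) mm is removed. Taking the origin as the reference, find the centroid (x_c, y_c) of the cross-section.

rectangular body: A = 110 × 80 = 8800.00, centroid at (55.00, 40.00).
semicircular top: A = ½π·55² = 4751.66, centroid at (55.00, 103.34).
triangular fin: A = ½·30·70 = 1050.00, centroid at (120.00, 23.33).
hole: A = −π·22² = -1520.53, centroid at (36.00, 30.00).
ΣA = 13081.13 mm², ΣAx_c = 816602.13 mm³, ΣAy_c = 821933.45 mm³.
x_c = 816602.13/13081.13 = 62.43 mm; y_c = 821933.45/13081.13 = 62.83 mm.

x_c = 62.43 mm, y_c = 62.83 mm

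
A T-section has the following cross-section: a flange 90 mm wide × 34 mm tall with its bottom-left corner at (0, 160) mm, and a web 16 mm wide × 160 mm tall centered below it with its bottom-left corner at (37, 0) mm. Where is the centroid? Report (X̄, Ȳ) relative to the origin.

X̄ = 45.00 mm, Ȳ = 132.81 mm

web: A = 16 × 160 = 2560.00, centroid at (45.00, 80.00).
flange: A = 90 × 34 = 3060.00, centroid at (45.00, 177.00).
ΣA = 5620.00 mm²
ΣAX̄ = (2560.00)(45.00) + (3060.00)(45.00) = 252900.00 mm³
ΣAȲ = (2560.00)(80.00) + (3060.00)(177.00) = 746420.00 mm³
X̄ = 252900.00 / 5620.00 = 45.00 mm
Ȳ = 746420.00 / 5620.00 = 132.81 mm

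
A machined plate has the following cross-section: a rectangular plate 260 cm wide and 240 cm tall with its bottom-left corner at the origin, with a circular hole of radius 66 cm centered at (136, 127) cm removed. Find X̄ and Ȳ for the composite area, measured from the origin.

X̄ = 128.31 cm, Ȳ = 118.03 cm

Part | A | x̄ᵢ | ȳᵢ | A·x̄ᵢ | A·ȳᵢ
plate | 62400.00 | 130.00 | 120.00 | 8112000.00 | 7488000.00
hole | -13684.78 | 136.00 | 127.00 | -1861129.75 | -1737966.76
Σ | 48715.22 |  |  | 6250870.25 | 5750033.24
X̄ = 6250870.25 / 48715.22 = 128.31 cm
Ȳ = 5750033.24 / 48715.22 = 118.03 cm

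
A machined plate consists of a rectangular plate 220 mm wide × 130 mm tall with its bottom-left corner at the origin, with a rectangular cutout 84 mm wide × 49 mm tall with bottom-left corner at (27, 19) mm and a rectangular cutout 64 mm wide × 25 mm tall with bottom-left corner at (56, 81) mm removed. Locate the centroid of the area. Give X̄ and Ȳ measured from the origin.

Part | A | x̄ᵢ | ȳᵢ | A·x̄ᵢ | A·ȳᵢ
plate | 28600.00 | 110.00 | 65.00 | 3146000.00 | 1859000.00
hole 1 | -4116.00 | 69.00 | 43.50 | -284004.00 | -179046.00
hole 2 | -1600.00 | 88.00 | 93.50 | -140800.00 | -149600.00
Σ | 22884.00 |  |  | 2721196.00 | 1530354.00
X̄ = 2721196.00 / 22884.00 = 118.91 mm
Ȳ = 1530354.00 / 22884.00 = 66.87 mm

X̄ = 118.91 mm, Ȳ = 66.87 mm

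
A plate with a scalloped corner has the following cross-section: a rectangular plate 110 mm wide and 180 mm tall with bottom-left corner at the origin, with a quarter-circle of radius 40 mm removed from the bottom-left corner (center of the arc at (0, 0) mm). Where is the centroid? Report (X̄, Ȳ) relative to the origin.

X̄ = 57.58 mm, Ȳ = 94.95 mm

plate: A = 110 × 180 = 19800.00, centroid at (55.00, 90.00).
removed quarter-circle: A = −¼π·40² = -1256.64, centroid at (16.98, 16.98).
ΣA = 18543.36 mm²
ΣAX̄ = (19800.00)(55.00) + (-1256.64)(16.98) = 1067666.67 mm³
ΣAȲ = (19800.00)(90.00) + (-1256.64)(16.98) = 1760666.67 mm³
X̄ = 1067666.67 / 18543.36 = 57.58 mm
Ȳ = 1760666.67 / 18543.36 = 94.95 mm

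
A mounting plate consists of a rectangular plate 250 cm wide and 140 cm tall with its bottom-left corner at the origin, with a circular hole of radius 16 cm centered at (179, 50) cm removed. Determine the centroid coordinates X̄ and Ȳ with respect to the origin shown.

Part | A | x̄ᵢ | ȳᵢ | A·x̄ᵢ | A·ȳᵢ
plate | 35000.00 | 125.00 | 70.00 | 4375000.00 | 2450000.00
hole | -804.25 | 179.00 | 50.00 | -143960.34 | -40212.39
Σ | 34195.75 |  |  | 4231039.66 | 2409787.61
X̄ = 4231039.66 / 34195.75 = 123.73 cm
Ȳ = 2409787.61 / 34195.75 = 70.47 cm

X̄ = 123.73 cm, Ȳ = 70.47 cm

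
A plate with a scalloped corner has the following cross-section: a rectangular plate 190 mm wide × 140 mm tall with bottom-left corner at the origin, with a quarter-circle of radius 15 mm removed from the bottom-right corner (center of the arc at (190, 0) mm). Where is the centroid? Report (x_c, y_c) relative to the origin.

x_c = 94.41 mm, y_c = 70.43 mm

plate: A = 190 × 140 = 26600.00, centroid at (95.00, 70.00).
removed quarter-circle: A = −¼π·15² = -176.71, centroid at (183.63, 6.37).
ΣA = 26423.29 mm²
ΣAx_c = (26600.00)(95.00) + (-176.71)(183.63) = 2494549.23 mm³
ΣAy_c = (26600.00)(70.00) + (-176.71)(6.37) = 1860875.00 mm³
x_c = 2494549.23 / 26423.29 = 94.41 mm
y_c = 1860875.00 / 26423.29 = 70.43 mm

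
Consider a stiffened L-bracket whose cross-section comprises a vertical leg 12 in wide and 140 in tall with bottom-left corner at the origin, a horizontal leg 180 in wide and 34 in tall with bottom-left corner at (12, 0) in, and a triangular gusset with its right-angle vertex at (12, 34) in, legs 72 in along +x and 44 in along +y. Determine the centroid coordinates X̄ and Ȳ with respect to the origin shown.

X̄ = 73.67 in, Ȳ = 31.83 in

vertical leg: A = 12 × 140 = 1680.00, centroid at (6.00, 70.00).
horizontal leg: A = 180 × 34 = 6120.00, centroid at (102.00, 17.00).
gusset: A = ½·72·44 = 1584.00, centroid at (36.00, 48.67).
ΣA = 9384.00 in²
ΣAX̄ = (1680.00)(6.00) + (6120.00)(102.00) + (1584.00)(36.00) = 691344.00 in³
ΣAȲ = (1680.00)(70.00) + (6120.00)(17.00) + (1584.00)(48.67) = 298728.00 in³
X̄ = 691344.00 / 9384.00 = 73.67 in
Ȳ = 298728.00 / 9384.00 = 31.83 in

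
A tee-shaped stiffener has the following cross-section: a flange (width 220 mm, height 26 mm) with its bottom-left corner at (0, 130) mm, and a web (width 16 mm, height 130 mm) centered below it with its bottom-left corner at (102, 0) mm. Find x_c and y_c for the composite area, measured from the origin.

x_c = 110.00 mm, y_c = 122.20 mm

web: A = 16 × 130 = 2080.00, centroid at (110.00, 65.00).
flange: A = 220 × 26 = 5720.00, centroid at (110.00, 143.00).
ΣA = 7800.00 mm², ΣAx_c = 858000.00 mm³, ΣAy_c = 953160.00 mm³.
x_c = 858000.00/7800.00 = 110.00 mm; y_c = 953160.00/7800.00 = 122.20 mm.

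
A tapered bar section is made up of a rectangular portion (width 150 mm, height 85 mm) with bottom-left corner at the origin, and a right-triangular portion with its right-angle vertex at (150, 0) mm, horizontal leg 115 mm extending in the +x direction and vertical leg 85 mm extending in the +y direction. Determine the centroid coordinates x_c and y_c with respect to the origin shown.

rectangular portion: A = 150 × 85 = 12750.00, centroid at (75.00, 42.50).
triangular portion: A = ½·115·85 = 4887.50, centroid at (188.33, 28.33).
ΣA = 17637.50 mm², ΣAx_c = 1876729.17 mm³, ΣAy_c = 680354.17 mm³.
x_c = 1876729.17/17637.50 = 106.41 mm; y_c = 680354.17/17637.50 = 38.57 mm.

x_c = 106.41 mm, y_c = 38.57 mm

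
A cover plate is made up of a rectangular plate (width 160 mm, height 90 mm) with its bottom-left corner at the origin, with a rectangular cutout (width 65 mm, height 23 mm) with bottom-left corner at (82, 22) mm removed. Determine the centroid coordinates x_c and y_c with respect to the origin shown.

plate: A = 160 × 90 = 14400.00, centroid at (80.00, 45.00).
hole: A = −(65 × 23) = -1495.00, centroid at (114.50, 33.50).
ΣA = 12905.00 mm², ΣAx_c = 980822.50 mm³, ΣAy_c = 597917.50 mm³.
x_c = 980822.50/12905.00 = 76.00 mm; y_c = 597917.50/12905.00 = 46.33 mm.

x_c = 76.00 mm, y_c = 46.33 mm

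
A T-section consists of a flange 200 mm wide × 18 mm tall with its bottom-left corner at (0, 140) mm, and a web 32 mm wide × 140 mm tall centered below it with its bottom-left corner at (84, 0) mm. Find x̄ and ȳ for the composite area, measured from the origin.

Part | A | x̄ᵢ | ȳᵢ | A·x̄ᵢ | A·ȳᵢ
web | 4480.00 | 100.00 | 70.00 | 448000.00 | 313600.00
flange | 3600.00 | 100.00 | 149.00 | 360000.00 | 536400.00
Σ | 8080.00 |  |  | 808000.00 | 850000.00
x̄ = 808000.00 / 8080.00 = 100.00 mm
ȳ = 850000.00 / 8080.00 = 105.20 mm

x̄ = 100.00 mm, ȳ = 105.20 mm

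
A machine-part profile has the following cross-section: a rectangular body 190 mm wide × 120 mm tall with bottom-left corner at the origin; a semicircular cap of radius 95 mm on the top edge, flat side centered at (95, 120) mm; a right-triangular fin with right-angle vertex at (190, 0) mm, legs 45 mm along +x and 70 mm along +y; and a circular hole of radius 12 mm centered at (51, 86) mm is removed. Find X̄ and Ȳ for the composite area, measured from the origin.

rectangular body: A = 190 × 120 = 22800.00, centroid at (95.00, 60.00).
semicircular top: A = ½π·95² = 14176.44, centroid at (95.00, 160.32).
triangular fin: A = ½·45·70 = 1575.00, centroid at (205.00, 23.33).
hole: A = −π·12² = -452.39, centroid at (51.00, 86.00).
ΣA = 38099.05 mm²
ΣAX̄ = (22800.00)(95.00) + (14176.44)(95.00) + (1575.00)(205.00) + (-452.39)(51.00) = 3812564.64 mm³
ΣAȲ = (22800.00)(60.00) + (14176.44)(160.32) + (1575.00)(23.33) + (-452.39)(86.00) = 3638600.27 mm³
X̄ = 3812564.64 / 38099.05 = 100.07 mm
Ȳ = 3638600.27 / 38099.05 = 95.50 mm

X̄ = 100.07 mm, Ȳ = 95.50 mm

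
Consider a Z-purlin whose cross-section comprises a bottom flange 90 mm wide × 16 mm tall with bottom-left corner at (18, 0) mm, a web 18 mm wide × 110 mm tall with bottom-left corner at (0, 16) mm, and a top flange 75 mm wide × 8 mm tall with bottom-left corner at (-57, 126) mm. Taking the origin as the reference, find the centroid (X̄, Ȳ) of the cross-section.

bottom flange: A = 90 × 16 = 1440.00, centroid at (63.00, 8.00).
web: A = 18 × 110 = 1980.00, centroid at (9.00, 71.00).
top flange: A = 75 × 8 = 600.00, centroid at (-19.50, 130.00).
ΣA = 4020.00 mm²
ΣAX̄ = (1440.00)(63.00) + (1980.00)(9.00) + (600.00)(-19.50) = 96840.00 mm³
ΣAȲ = (1440.00)(8.00) + (1980.00)(71.00) + (600.00)(130.00) = 230100.00 mm³
X̄ = 96840.00 / 4020.00 = 24.09 mm
Ȳ = 230100.00 / 4020.00 = 57.24 mm

X̄ = 24.09 mm, Ȳ = 57.24 mm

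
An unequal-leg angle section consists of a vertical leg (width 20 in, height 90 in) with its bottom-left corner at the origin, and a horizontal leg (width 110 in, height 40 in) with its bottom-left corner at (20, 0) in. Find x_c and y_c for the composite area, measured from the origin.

Part | A | x̄ᵢ | ȳᵢ | A·x̄ᵢ | A·ȳᵢ
vertical leg | 1800.00 | 10.00 | 45.00 | 18000.00 | 81000.00
horizontal leg | 4400.00 | 75.00 | 20.00 | 330000.00 | 88000.00
Σ | 6200.00 |  |  | 348000.00 | 169000.00
x_c = 348000.00 / 6200.00 = 56.13 in
y_c = 169000.00 / 6200.00 = 27.26 in

x_c = 56.13 in, y_c = 27.26 in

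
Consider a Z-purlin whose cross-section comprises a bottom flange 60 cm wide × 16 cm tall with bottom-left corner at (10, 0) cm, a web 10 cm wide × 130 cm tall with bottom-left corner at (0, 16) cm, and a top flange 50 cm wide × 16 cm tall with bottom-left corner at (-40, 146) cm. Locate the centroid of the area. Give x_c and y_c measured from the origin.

x_c = 10.75 cm, y_c = 77.18 cm

Part | A | x̄ᵢ | ȳᵢ | A·x̄ᵢ | A·ȳᵢ
bottom flange | 960.00 | 40.00 | 8.00 | 38400.00 | 7680.00
web | 1300.00 | 5.00 | 81.00 | 6500.00 | 105300.00
top flange | 800.00 | -15.00 | 154.00 | -12000.00 | 123200.00
Σ | 3060.00 |  |  | 32900.00 | 236180.00
x_c = 32900.00 / 3060.00 = 10.75 cm
y_c = 236180.00 / 3060.00 = 77.18 cm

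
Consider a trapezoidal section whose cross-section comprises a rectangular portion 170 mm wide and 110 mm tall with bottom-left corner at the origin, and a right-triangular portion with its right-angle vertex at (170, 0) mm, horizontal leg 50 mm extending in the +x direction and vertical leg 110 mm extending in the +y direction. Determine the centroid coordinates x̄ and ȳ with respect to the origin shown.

x̄ = 98.03 mm, ȳ = 52.65 mm

Part | A | x̄ᵢ | ȳᵢ | A·x̄ᵢ | A·ȳᵢ
rectangular portion | 18700.00 | 85.00 | 55.00 | 1589500.00 | 1028500.00
triangular portion | 2750.00 | 186.67 | 36.67 | 513333.33 | 100833.33
Σ | 21450.00 |  |  | 2102833.33 | 1129333.33
x̄ = 2102833.33 / 21450.00 = 98.03 mm
ȳ = 1129333.33 / 21450.00 = 52.65 mm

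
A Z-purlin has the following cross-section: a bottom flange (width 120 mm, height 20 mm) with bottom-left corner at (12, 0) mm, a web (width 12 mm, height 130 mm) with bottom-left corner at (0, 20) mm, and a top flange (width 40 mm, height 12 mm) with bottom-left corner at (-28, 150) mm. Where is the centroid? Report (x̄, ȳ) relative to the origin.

x̄ = 40.16 mm, ȳ = 52.14 mm

bottom flange: A = 120 × 20 = 2400.00, centroid at (72.00, 10.00).
web: A = 12 × 130 = 1560.00, centroid at (6.00, 85.00).
top flange: A = 40 × 12 = 480.00, centroid at (-8.00, 156.00).
ΣA = 4440.00 mm²
ΣAx̄ = (2400.00)(72.00) + (1560.00)(6.00) + (480.00)(-8.00) = 178320.00 mm³
ΣAȳ = (2400.00)(10.00) + (1560.00)(85.00) + (480.00)(156.00) = 231480.00 mm³
x̄ = 178320.00 / 4440.00 = 40.16 mm
ȳ = 231480.00 / 4440.00 = 52.14 mm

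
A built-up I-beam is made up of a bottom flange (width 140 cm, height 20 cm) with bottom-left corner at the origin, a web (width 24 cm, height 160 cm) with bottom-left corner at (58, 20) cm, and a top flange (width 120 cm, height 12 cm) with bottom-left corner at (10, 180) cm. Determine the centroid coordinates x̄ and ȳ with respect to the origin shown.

Part | A | x̄ᵢ | ȳᵢ | A·x̄ᵢ | A·ȳᵢ
bottom flange | 2800.00 | 70.00 | 10.00 | 196000.00 | 28000.00
web | 3840.00 | 70.00 | 100.00 | 268800.00 | 384000.00
top flange | 1440.00 | 70.00 | 186.00 | 100800.00 | 267840.00
Σ | 8080.00 |  |  | 565600.00 | 679840.00
x̄ = 565600.00 / 8080.00 = 70.00 cm
ȳ = 679840.00 / 8080.00 = 84.14 cm

x̄ = 70.00 cm, ȳ = 84.14 cm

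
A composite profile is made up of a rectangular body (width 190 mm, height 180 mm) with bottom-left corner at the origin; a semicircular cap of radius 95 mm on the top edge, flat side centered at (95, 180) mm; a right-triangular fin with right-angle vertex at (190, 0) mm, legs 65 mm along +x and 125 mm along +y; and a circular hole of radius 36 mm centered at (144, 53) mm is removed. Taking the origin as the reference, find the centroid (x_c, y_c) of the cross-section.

x_c = 100.67 mm, y_c = 127.25 mm

rectangular body: A = 190 × 180 = 34200.00, centroid at (95.00, 90.00).
semicircular top: A = ½π·95² = 14176.44, centroid at (95.00, 220.32).
triangular fin: A = ½·65·125 = 4062.50, centroid at (211.67, 41.67).
hole: A = −π·36² = -4071.50, centroid at (144.00, 53.00).
ΣA = 48367.43 mm²
ΣAx_c = (34200.00)(95.00) + (14176.44)(95.00) + (4062.50)(211.67) + (-4071.50)(144.00) = 4869360.75 mm³
ΣAy_c = (34200.00)(90.00) + (14176.44)(220.32) + (4062.50)(41.67) + (-4071.50)(53.00) = 6154823.08 mm³
x_c = 4869360.75 / 48367.43 = 100.67 mm
y_c = 6154823.08 / 48367.43 = 127.25 mm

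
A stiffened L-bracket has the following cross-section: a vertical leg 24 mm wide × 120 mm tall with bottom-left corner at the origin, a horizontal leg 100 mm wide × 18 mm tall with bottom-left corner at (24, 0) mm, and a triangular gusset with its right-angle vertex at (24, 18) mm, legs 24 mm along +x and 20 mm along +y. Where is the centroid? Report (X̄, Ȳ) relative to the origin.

X̄ = 35.66 mm, Ȳ = 39.62 mm

vertical leg: A = 24 × 120 = 2880.00, centroid at (12.00, 60.00).
horizontal leg: A = 100 × 18 = 1800.00, centroid at (74.00, 9.00).
gusset: A = ½·24·20 = 240.00, centroid at (32.00, 24.67).
ΣA = 4920.00 mm²
ΣAX̄ = (2880.00)(12.00) + (1800.00)(74.00) + (240.00)(32.00) = 175440.00 mm³
ΣAȲ = (2880.00)(60.00) + (1800.00)(9.00) + (240.00)(24.67) = 194920.00 mm³
X̄ = 175440.00 / 4920.00 = 35.66 mm
Ȳ = 194920.00 / 4920.00 = 39.62 mm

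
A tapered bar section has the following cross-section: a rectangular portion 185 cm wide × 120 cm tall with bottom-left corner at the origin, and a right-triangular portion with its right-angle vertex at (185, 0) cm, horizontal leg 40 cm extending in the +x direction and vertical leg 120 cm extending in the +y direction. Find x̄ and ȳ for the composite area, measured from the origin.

x̄ = 102.83 cm, ȳ = 58.05 cm

rectangular portion: A = 185 × 120 = 22200.00, centroid at (92.50, 60.00).
triangular portion: A = ½·40·120 = 2400.00, centroid at (198.33, 40.00).
ΣA = 24600.00 cm²
ΣAx̄ = (22200.00)(92.50) + (2400.00)(198.33) = 2529500.00 cm³
ΣAȳ = (22200.00)(60.00) + (2400.00)(40.00) = 1428000.00 cm³
x̄ = 2529500.00 / 24600.00 = 102.83 cm
ȳ = 1428000.00 / 24600.00 = 58.05 cm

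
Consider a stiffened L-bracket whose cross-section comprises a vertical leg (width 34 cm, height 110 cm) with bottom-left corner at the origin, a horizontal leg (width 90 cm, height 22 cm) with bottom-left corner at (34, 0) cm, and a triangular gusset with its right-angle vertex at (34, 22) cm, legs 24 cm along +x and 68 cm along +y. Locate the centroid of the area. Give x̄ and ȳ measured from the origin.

x̄ = 38.90 cm, ȳ = 40.38 cm

vertical leg: A = 34 × 110 = 3740.00, centroid at (17.00, 55.00).
horizontal leg: A = 90 × 22 = 1980.00, centroid at (79.00, 11.00).
gusset: A = ½·24·68 = 816.00, centroid at (42.00, 44.67).
ΣA = 6536.00 cm²
ΣAx̄ = (3740.00)(17.00) + (1980.00)(79.00) + (816.00)(42.00) = 254272.00 cm³
ΣAȳ = (3740.00)(55.00) + (1980.00)(11.00) + (816.00)(44.67) = 263928.00 cm³
x̄ = 254272.00 / 6536.00 = 38.90 cm
ȳ = 263928.00 / 6536.00 = 40.38 cm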